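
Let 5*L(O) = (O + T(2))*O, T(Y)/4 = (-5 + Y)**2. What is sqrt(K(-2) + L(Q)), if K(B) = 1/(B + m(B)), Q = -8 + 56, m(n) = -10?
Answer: sqrt(725685)/30 ≈ 28.396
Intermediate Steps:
T(Y) = 4*(-5 + Y)**2
Q = 48
K(B) = 1/(-10 + B) (K(B) = 1/(B - 10) = 1/(-10 + B))
L(O) = O*(36 + O)/5 (L(O) = ((O + 4*(-5 + 2)**2)*O)/5 = ((O + 4*(-3)**2)*O)/5 = ((O + 4*9)*O)/5 = ((O + 36)*O)/5 = ((36 + O)*O)/5 = (O*(36 + O))/5 = O*(36 + O)/5)
sqrt(K(-2) + L(Q)) = sqrt(1/(-10 - 2) + (1/5)*48*(36 + 48)) = sqrt(1/(-12) + (1/5)*48*84) = sqrt(-1/12 + 4032/5) = sqrt(48379/60) = sqrt(725685)/30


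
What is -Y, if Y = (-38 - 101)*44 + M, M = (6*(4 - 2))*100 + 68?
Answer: 4848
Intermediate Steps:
M = 1268 (M = (6*2)*100 + 68 = 12*100 + 68 = 1200 + 68 = 1268)
Y = -4848 (Y = (-38 - 101)*44 + 1268 = -139*44 + 1268 = -6116 + 1268 = -4848)
-Y = -1*(-4848) = 4848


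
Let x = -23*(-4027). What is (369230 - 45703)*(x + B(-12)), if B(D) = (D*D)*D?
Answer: 29406339611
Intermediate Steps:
x = 92621
B(D) = D³ (B(D) = D²*D = D³)
(369230 - 45703)*(x + B(-12)) = (369230 - 45703)*(92621 + (-12)³) = 323527*(92621 - 1728) = 323527*90893 = 29406339611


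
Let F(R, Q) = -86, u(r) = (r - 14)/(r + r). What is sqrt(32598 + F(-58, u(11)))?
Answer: 16*sqrt(127) ≈ 180.31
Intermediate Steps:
u(r) = (-14 + r)/(2*r) (u(r) = (-14 + r)/((2*r)) = (-14 + r)*(1/(2*r)) = (-14 + r)/(2*r))
sqrt(32598 + F(-58, u(11))) = sqrt(32598 - 86) = sqrt(32512) = 16*sqrt(127)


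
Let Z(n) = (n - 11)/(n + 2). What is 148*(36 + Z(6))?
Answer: 10471/2 ≈ 5235.5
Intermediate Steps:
Z(n) = (-11 + n)/(2 + n)
148*(36 + Z(6)) = 148*(36 + (-11 + 6)/(2 + 6)) = 148*(36 - 5/8) = 148*(283/8) = 10471/2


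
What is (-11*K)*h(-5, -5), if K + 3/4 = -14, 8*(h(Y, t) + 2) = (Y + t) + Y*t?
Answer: -649/32 ≈ -20.281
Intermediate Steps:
h(Y, t) = -2 + Y/8 + t/8 + Y*t/8 (h(Y, t) = -2 + ((Y + t) + Y*t)/8 = -2 + (Y + t + Y*t)/8 = -2 + (Y/8 + t/8 + Y*t/8) = -2 + Y/8 + t/8 + Y*t/8)
K = -59/4 (K = -¾ - 14 = -59/4 ≈ -14.750)
(-11*K)*h(-5, -5) = (-11*(-59/4))*(-2 + (⅛)*(-5) + (⅛)*(-5) + (⅛)*(-5)*(-5)) = 649*(-2 - 5/8 - 5/8 + 25/8)/4 = (649/4)*(-⅛) = -649/32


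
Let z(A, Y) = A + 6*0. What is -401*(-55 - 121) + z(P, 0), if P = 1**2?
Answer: 70577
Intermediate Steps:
P = 1
z(A, Y) = A (z(A, Y) = A + 0 = A)
-401*(-55 - 121) + z(P, 0) = -401*(-55 - 121) + 1 = -401*(-176) + 1 = 70576 + 1 = 70577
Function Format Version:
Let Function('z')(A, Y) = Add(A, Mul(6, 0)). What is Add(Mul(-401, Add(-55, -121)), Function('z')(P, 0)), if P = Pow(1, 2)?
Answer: 70577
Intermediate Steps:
P = 1
Function('z')(A, Y) = A (Function('z')(A, Y) = Add(A, 0) = A)
Add(Mul(-401, Add(-55, -121)), Function('z')(P, 0)) = Add(Mul(-401, Add(-55, -121)), 1) = Add(Mul(-401, -176), 1) = Add(70576, 1) = 70577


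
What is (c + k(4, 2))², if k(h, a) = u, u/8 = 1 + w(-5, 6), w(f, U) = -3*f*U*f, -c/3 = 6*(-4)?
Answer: 12390400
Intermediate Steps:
c = 72 (c = -18*(-4) = -3*(-24) = 72)
w(f, U) = -3*U*f²
u = -3592 (u = 8*(1 - 3*6*(-5)²) = 8*(1 - 3*6*25) = 8*(1 - 450) = 8*(-449) = -3592)
k(h, a) = -3592
(c + k(4, 2))² = (72 - 3592)² = (-3520)² = 12390400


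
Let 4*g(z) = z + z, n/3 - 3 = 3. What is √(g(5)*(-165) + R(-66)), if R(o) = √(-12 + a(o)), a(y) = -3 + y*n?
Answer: √(-1650 + 4*I*√1203)/2 ≈ 0.85312 + 20.328*I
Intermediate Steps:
n = 18 (n = 9 + 3*3 = 9 + 9 = 18)
a(y) = -3 + 18*y (a(y) = -3 + y*18 = -3 + 18*y)
g(z) = z/2 (g(z) = (z + z)/4 = (2*z)/4 = z/2)
R(o) = √(-15 + 18*o) (R(o) = √(-12 + (-3 + 18*o)) = √(-15 + 18*o))
√(g(5)*(-165) + R(-66)) = √(((½)*5)*(-165) + √(-15 + 18*(-66))) = √((5/2)*(-165) + √(-15 - 1188)) = √(-825/2 + √(-1203)) = √(-825/2 + I*√1203)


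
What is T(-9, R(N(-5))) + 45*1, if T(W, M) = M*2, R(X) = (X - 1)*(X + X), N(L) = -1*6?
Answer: 213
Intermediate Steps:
N(L) = -6
R(X) = 2*X*(-1 + X) (R(X) = (-1 + X)*(2*X) = 2*X*(-1 + X))
T(W, M) = 2*M
T(-9, R(N(-5))) + 45*1 = 2*(2*(-6)*(-1 - 6)) + 45*1 = 2*(2*(-6)*(-7)) + 45 = 2*84 + 45 = 168 + 45 = 213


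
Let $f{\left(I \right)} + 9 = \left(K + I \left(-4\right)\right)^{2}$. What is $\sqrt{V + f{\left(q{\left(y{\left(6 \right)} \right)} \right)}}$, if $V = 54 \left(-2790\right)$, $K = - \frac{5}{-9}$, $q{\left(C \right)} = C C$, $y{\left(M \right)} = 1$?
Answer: $\frac{2 i \sqrt{3050807}}{9} \approx 388.15 i$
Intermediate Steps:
$q{\left(C \right)} = C^{2}$
$K = \frac{5}{9}$ ($K = \left(-5\right) \left(- \frac{1}{9}\right) = \frac{5}{9} \approx 0.55556$)
$f{\left(I \right)} = -9 + \left(\frac{5}{9} - 4 I\right)^{2}$ ($f{\left(I \right)} = -9 + \left(\frac{5}{9} + I \left(-4\right)\right)^{2} = -9 + \left(\frac{5}{9} - 4 I\right)^{2}$)
$V = -150660$
$\sqrt{V + f{\left(q{\left(y{\left(6 \right)} \right)} \right)}} = \sqrt{-150660 - \left(9 - \frac{\left(-5 + 36 \cdot 1^{2}\right)^{2}}{81}\right)} = \sqrt{-150660 - \left(9 - \frac{\left(-5 + 36 \cdot 1\right)^{2}}{81}\right)} = \sqrt{-150660 - \left(9 - \frac{\left(-5 + 36\right)^{2}}{81}\right)} = \sqrt{-150660 - \left(9 - \frac{31^{2}}{81}\right)} = \sqrt{-150660 + \left(-9 + \frac{1}{81} \cdot 961\right)} = \sqrt{-150660 + \left(-9 + \frac{961}{81}\right)} = \sqrt{-150660 + \frac{232}{81}} = \sqrt{- \frac{12203228}{81}} = \frac{2 i \sqrt{3050807}}{9}$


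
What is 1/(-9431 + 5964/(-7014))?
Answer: -167/1575119 ≈ -0.00010602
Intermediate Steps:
1/(-9431 + 5964/(-7014)) = 1/(-9431 + 5964*(-1/7014)) = 1/(-9431 - 142/167) = 1/(-1575119/167) = -167/1575119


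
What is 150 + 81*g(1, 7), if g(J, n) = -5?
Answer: -255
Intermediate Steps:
150 + 81*g(1, 7) = 150 + 81*(-5) = 150 - 405 = -255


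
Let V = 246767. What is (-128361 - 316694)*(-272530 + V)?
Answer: 11465951965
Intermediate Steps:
(-128361 - 316694)*(-272530 + V) = (-128361 - 316694)*(-272530 + 246767) = -445055*(-25763) = 11465951965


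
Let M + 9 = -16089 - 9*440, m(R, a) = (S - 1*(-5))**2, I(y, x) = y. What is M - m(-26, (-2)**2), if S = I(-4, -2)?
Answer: -20059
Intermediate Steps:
S = -4
m(R, a) = 1 (m(R, a) = (-4 - 1*(-5))**2 = (-4 + 5)**2 = 1**2 = 1)
M = -20058 (M = -9 + (-16089 - 9*440) = -9 + (-16089 - 1*3960) = -9 + (-16089 - 3960) = -9 - 20049 = -20058)
M - m(-26, (-2)**2) = -20058 - 1*1 = -20058 - 1 = -20059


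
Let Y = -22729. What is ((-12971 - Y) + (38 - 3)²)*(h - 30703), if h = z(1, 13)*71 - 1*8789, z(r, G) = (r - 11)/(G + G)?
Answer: -5642527233/13 ≈ -4.3404e+8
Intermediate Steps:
z(r, G) = (-11 + r)/(2*G) (z(r, G) = (-11 + r)/((2*G)) = (-11 + r)*(1/(2*G)) = (-11 + r)/(2*G))
h = -114612/13 (h = ((½)*(-11 + 1)/13)*71 - 1*8789 = ((½)*(1/13)*(-10))*71 - 8789 = -5/13*71 - 8789 = -355/13 - 8789 = -114612/13 ≈ -8816.3)
((-12971 - Y) + (38 - 3)²)*(h - 30703) = ((-12971 - 1*(-22729)) + (38 - 3)²)*(-114612/13 - 30703) = ((-12971 + 22729) + 35²)*(-513751/13) = (9758 + 1225)*(-513751/13) = 10983*(-513751/13) = -5642527233/13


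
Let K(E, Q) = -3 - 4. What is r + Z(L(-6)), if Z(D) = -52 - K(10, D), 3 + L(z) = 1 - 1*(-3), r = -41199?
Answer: -41244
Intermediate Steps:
K(E, Q) = -7
L(z) = 1 (L(z) = -3 + (1 - 1*(-3)) = -3 + (1 + 3) = -3 + 4 = 1)
Z(D) = -45 (Z(D) = -52 - 1*(-7) = -52 + 7 = -45)
r + Z(L(-6)) = -41199 - 45 = -41244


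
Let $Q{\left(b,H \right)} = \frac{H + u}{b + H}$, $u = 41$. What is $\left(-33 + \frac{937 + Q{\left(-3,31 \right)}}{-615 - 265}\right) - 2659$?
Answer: $- \frac{16589297}{6160} \approx -2693.1$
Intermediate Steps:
$Q{\left(b,H \right)} = \frac{41 + H}{H + b}$ ($Q{\left(b,H \right)} = \frac{H + 41}{b + H} = \frac{41 + H}{H + b}$)
$\left(-33 + \frac{937 + Q{\left(-3,31 \right)}}{-615 - 265}\right) - 2659 = \left(-33 + \frac{937 + \frac{41 + 31}{31 - 3}}{-615 - 265}\right) - 2659 = \left(-33 + \frac{937 + \frac{1}{28} \cdot 72}{-880}\right) - 2659 = \left(-33 + \left(937 + \frac{1}{28} \cdot 72\right) \left(- \frac{1}{880}\right)\right) - 2659 = \left(-33 + \left(937 + \frac{18}{7}\right) \left(- \frac{1}{880}\right)\right) - 2659 = \left(-33 + \frac{6577}{7} \left(- \frac{1}{880}\right)\right) - 2659 = \left(-33 - \frac{6577}{6160}\right) - 2659 = - \frac{209857}{6160} - 2659 = - \frac{16589297}{6160}$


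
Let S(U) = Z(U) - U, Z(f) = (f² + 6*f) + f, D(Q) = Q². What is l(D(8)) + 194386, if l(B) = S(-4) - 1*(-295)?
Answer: 194673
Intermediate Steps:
Z(f) = f² + 7*f
S(U) = -U + U*(7 + U) (S(U) = U*(7 + U) - U = -U + U*(7 + U))
l(B) = 287 (l(B) = -4*(6 - 4) - 1*(-295) = -4*2 + 295 = -8 + 295 = 287)
l(D(8)) + 194386 = 287 + 194386 = 194673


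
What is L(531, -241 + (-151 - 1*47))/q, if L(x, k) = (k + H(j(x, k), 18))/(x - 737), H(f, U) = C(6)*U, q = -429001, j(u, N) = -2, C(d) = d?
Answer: -331/88374206 ≈ -3.7454e-6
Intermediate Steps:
H(f, U) = 6*U
L(x, k) = (108 + k)/(-737 + x) (L(x, k) = (k + 6*18)/(x - 737) = (k + 108)/(-737 + x) = (108 + k)/(-737 + x))
L(531, -241 + (-151 - 1*47))/q = ((108 + (-241 + (-151 - 1*47)))/(-737 + 531))/(-429001) = ((108 + (-241 + (-151 - 47)))/(-206))*(-1/429001) = -(108 + (-241 - 198))/206*(-1/429001) = -(108 - 439)/206*(-1/429001) = -1/206*(-331)*(-1/429001) = (331/206)*(-1/429001) = -331/88374206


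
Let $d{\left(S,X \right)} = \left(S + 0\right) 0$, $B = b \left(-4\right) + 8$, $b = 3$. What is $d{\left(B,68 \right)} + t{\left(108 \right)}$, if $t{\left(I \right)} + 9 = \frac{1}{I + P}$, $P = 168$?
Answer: $- \frac{2483}{276} \approx -8.9964$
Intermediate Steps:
$t{\left(I \right)} = -9 + \frac{1}{168 + I}$ ($t{\left(I \right)} = -9 + \frac{1}{I + 168} = -9 + \frac{1}{168 + I}$)
$B = -4$ ($B = 3 \left(-4\right) + 8 = -12 + 8 = -4$)
$d{\left(S,X \right)} = 0$ ($d{\left(S,X \right)} = S 0 = 0$)
$d{\left(B,68 \right)} + t{\left(108 \right)} = 0 + \frac{-1511 - 972}{168 + 108} = 0 + \frac{-1511 - 972}{276} = 0 + \frac{1}{276} \left(-2483\right) = 0 - \frac{2483}{276} = - \frac{2483}{276}$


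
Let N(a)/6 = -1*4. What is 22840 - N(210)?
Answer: 22864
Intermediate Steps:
N(a) = -24 (N(a) = 6*(-1*4) = 6*(-4) = -24)
22840 - N(210) = 22840 - 1*(-24) = 22840 + 24 = 22864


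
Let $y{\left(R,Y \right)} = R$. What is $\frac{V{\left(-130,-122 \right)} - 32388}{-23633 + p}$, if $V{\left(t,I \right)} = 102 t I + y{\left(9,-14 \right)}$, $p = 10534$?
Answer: $- \frac{1585341}{13099} \approx -121.03$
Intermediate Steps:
$V{\left(t,I \right)} = 9 + 102 I t$ ($V{\left(t,I \right)} = 102 t I + 9 = 102 I t + 9 = 9 + 102 I t$)
$\frac{V{\left(-130,-122 \right)} - 32388}{-23633 + p} = \frac{\left(9 + 102 \left(-122\right) \left(-130\right)\right) - 32388}{-23633 + 10534} = \frac{\left(9 + 1617720\right) - 32388}{-13099} = \left(1617729 - 32388\right) \left(- \frac{1}{13099}\right) = 1585341 \left(- \frac{1}{13099}\right) = - \frac{1585341}{13099}$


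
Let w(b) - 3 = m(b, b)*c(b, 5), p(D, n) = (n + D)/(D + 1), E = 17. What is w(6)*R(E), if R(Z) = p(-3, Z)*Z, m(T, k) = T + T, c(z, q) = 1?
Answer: -1785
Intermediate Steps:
p(D, n) = (D + n)/(1 + D)
m(T, k) = 2*T
w(b) = 3 + 2*b (w(b) = 3 + (2*b)*1 = 3 + 2*b)
R(Z) = Z*(3/2 - Z/2) (R(Z) = ((-3 + Z)/(1 - 3))*Z = ((-3 + Z)/(-2))*Z = (-(-3 + Z)/2)*Z = (3/2 - Z/2)*Z = Z*(3/2 - Z/2))
w(6)*R(E) = (3 + 2*6)*((½)*17*(3 - 1*17)) = (3 + 12)*((½)*17*(3 - 17)) = 15*((½)*17*(-14)) = 15*(-119) = -1785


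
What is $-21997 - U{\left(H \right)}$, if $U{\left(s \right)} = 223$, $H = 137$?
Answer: $-22220$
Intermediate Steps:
$-21997 - U{\left(H \right)} = -21997 - 223 = -22220$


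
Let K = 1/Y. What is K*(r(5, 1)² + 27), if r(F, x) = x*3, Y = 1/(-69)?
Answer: -2484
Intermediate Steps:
Y = -1/69 ≈ -0.014493
r(F, x) = 3*x
K = -69 (K = 1/(-1/69) = -69)
K*(r(5, 1)² + 27) = -69*((3*1)² + 27) = -69*(3² + 27) = -69*(9 + 27) = -69*36 = -2484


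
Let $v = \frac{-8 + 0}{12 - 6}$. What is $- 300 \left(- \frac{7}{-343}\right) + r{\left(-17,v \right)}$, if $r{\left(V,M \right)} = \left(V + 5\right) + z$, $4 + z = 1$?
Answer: $- \frac{1035}{49} \approx -21.122$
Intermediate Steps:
$z = -3$ ($z = -4 + 1 = -3$)
$v = - \frac{4}{3}$ ($v = - \frac{8}{6} = \left(-8\right) \frac{1}{6} = - \frac{4}{3} \approx -1.3333$)
$r{\left(V,M \right)} = 2 + V$ ($r{\left(V,M \right)} = \left(V + 5\right) - 3 = \left(5 + V\right) - 3 = 2 + V$)
$- 300 \left(- \frac{7}{-343}\right) + r{\left(-17,v \right)} = - 300 \left(- \frac{7}{-343}\right) + \left(2 - 17\right) = - 300 \left(\left(-7\right) \left(- \frac{1}{343}\right)\right) - 15 = \left(-300\right) \frac{1}{49} - 15 = - \frac{300}{49} - 15 = - \frac{1035}{49}$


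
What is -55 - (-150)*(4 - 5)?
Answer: -205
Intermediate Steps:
-55 - (-150)*(4 - 5) = -55 - (-150)*(-1) = -55 - 25*6 = -55 - 150 = -205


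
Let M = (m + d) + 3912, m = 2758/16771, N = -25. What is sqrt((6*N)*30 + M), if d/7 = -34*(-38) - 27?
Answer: sqrt(2325275922165)/16771 ≈ 90.924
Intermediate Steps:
m = 2758/16771 (m = 2758*(1/16771) = 2758/16771 ≈ 0.16445)
d = 8855 (d = 7*(-34*(-38) - 27) = 7*(1292 - 27) = 7*1265 = 8855)
M = 214118115/16771 (M = (2758/16771 + 8855) + 3912 = 148509963/16771 + 3912 = 214118115/16771 ≈ 12767.)
sqrt((6*N)*30 + M) = sqrt((6*(-25))*30 + 214118115/16771) = sqrt(-150*30 + 214118115/16771) = sqrt(-4500 + 214118115/16771) = sqrt(138648615/16771) = sqrt(2325275922165)/16771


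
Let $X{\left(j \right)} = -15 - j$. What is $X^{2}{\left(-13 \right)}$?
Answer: $4$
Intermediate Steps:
$X^{2}{\left(-13 \right)} = \left(-15 - -13\right)^{2} = \left(-15 + 13\right)^{2} = \left(-2\right)^{2} = 4$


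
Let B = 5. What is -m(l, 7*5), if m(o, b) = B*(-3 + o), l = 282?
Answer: -1395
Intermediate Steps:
m(o, b) = -15 + 5*o (m(o, b) = 5*(-3 + o) = -15 + 5*o)
-m(l, 7*5) = -(-15 + 5*282) = -(-15 + 1410) = -1*1395 = -1395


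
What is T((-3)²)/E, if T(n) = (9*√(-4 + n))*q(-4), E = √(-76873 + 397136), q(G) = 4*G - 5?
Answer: -189*√1601315/320263 ≈ -0.74678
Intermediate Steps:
q(G) = -5 + 4*G
E = √320263 ≈ 565.92
T(n) = -189*√(-4 + n) (T(n) = (9*√(-4 + n))*(-5 + 4*(-4)) = (9*√(-4 + n))*(-5 - 16) = (9*√(-4 + n))*(-21) = -189*√(-4 + n))
T((-3)²)/E = (-189*√(-4 + (-3)²))/(√320263) = (-189*√(-4 + 9))*(√320263/320263) = (-189*√5)*(√320263/320263) = -189*√1601315/320263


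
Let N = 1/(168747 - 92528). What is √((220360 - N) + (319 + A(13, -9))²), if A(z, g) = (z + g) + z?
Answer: 3*√1272844224157/5863 ≈ 577.28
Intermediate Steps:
A(z, g) = g + 2*z (A(z, g) = (g + z) + z = g + 2*z)
N = 1/76219 ≈ 1.3120e-5
√((220360 - N) + (319 + A(13, -9))²) = √((220360 - 1*1/76219) + (319 + (-9 + 2*13))²) = √((220360 - 1/76219) + (319 + (-9 + 26))²) = √(16795618839/76219 + (319 + 17)²) = √(16795618839/76219 + 336²) = √(16795618839/76219 + 112896) = √(25400439063/76219) = 3*√1272844224157/5863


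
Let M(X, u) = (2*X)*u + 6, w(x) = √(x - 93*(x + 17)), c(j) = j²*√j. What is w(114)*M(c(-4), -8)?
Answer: √149*(4608 + 54*I) ≈ 56248.0 + 659.15*I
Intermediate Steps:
c(j) = j^(5/2)
w(x) = √(-1581 - 92*x) (w(x) = √(x - 93*(17 + x)) = √(x + (-1581 - 93*x)) = √(-1581 - 92*x))
M(X, u) = 6 + 2*X*u (M(X, u) = 2*X*u + 6 = 6 + 2*X*u)
w(114)*M(c(-4), -8) = √(-1581 - 92*114)*(6 + 2*(-4)^(5/2)*(-8)) = √(-1581 - 10488)*(6 + 2*(32*I)*(-8)) = √(-12069)*(6 - 512*I) = (9*I*√149)*(6 - 512*I) = 9*I*√149*(6 - 512*I)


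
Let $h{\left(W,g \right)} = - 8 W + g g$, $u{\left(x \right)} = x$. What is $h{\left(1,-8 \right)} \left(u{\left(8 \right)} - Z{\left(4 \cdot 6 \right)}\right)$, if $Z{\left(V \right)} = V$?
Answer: $-896$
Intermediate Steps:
$h{\left(W,g \right)} = g^{2} - 8 W$ ($h{\left(W,g \right)} = - 8 W + g^{2} = g^{2} - 8 W$)
$h{\left(1,-8 \right)} \left(u{\left(8 \right)} - Z{\left(4 \cdot 6 \right)}\right) = \left(\left(-8\right)^{2} - 8\right) \left(8 - 4 \cdot 6\right) = \left(64 - 8\right) \left(8 - 24\right) = 56 \left(8 - 24\right) = 56 \left(-16\right) = -896$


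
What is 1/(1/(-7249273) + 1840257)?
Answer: 7249273/13340525383160 ≈ 5.4340e-7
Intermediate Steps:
1/(1/(-7249273) + 1840257) = 1/(-1/7249273 + 1840257) = 1/(13340525383160/7249273) = 7249273/13340525383160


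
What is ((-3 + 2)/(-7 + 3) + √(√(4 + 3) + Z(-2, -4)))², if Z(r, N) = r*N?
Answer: (1 + 4*√(8 + √7))²/16 ≈ 12.340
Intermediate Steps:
Z(r, N) = N*r
((-3 + 2)/(-7 + 3) + √(√(4 + 3) + Z(-2, -4)))² = ((-3 + 2)/(-7 + 3) + √(√(4 + 3) - 4*(-2)))² = (-1/(-4) + √(√7 + 8))² = (-1*(-¼) + √(8 + √7))² = (¼ + √(8 + √7))²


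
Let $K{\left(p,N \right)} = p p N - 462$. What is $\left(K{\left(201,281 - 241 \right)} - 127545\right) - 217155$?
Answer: $1270878$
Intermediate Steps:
$K{\left(p,N \right)} = -462 + N p^{2}$ ($K{\left(p,N \right)} = p^{2} N - 462 = N p^{2} - 462 = -462 + N p^{2}$)
$\left(K{\left(201,281 - 241 \right)} - 127545\right) - 217155 = \left(\left(-462 + \left(281 - 241\right) 201^{2}\right) - 127545\right) - 217155 = \left(\left(-462 + \left(281 - 241\right) 40401\right) - 127545\right) - 217155 = \left(\left(-462 + 40 \cdot 40401\right) - 127545\right) - 217155 = \left(\left(-462 + 1616040\right) - 127545\right) - 217155 = \left(1615578 - 127545\right) - 217155 = 1488033 - 217155 = 1270878$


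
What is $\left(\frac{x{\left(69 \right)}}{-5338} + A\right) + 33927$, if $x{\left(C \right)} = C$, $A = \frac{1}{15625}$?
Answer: $\frac{2829722770963}{83406250} \approx 33927.0$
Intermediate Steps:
$A = \frac{1}{15625} \approx 6.4 \cdot 10^{-5}$
$\left(\frac{x{\left(69 \right)}}{-5338} + A\right) + 33927 = \left(\frac{69}{-5338} + \frac{1}{15625}\right) + 33927 = \left(69 \left(- \frac{1}{5338}\right) + \frac{1}{15625}\right) + 33927 = \left(- \frac{69}{5338} + \frac{1}{15625}\right) + 33927 = - \frac{1072787}{83406250} + 33927 = \frac{2829722770963}{83406250}$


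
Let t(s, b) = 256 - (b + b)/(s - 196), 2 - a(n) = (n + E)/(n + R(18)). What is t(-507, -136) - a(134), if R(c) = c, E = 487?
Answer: 1449297/5624 ≈ 257.70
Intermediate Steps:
a(n) = 2 - (487 + n)/(18 + n) (a(n) = 2 - (n + 487)/(n + 18) = 2 - (487 + n)/(18 + n))
t(s, b) = 256 - 2*b/(-196 + s)
t(-507, -136) - a(134) = 2*(-25088 - 1*(-136) + 128*(-507))/(-196 - 507) - (-451 + 134)/(18 + 134) = 2*(-25088 + 136 - 64896)/(-703) - (-317)/152 = 2*(-1/703)*(-89848) - (-317)/152 = 179696/703 - 1*(-317/152) = 179696/703 + 317/152 = 1449297/5624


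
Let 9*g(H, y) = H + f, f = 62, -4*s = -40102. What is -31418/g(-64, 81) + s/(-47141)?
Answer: 13329663391/94282 ≈ 1.4138e+5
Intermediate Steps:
s = 20051/2 (s = -1/4*(-40102) = 20051/2 ≈ 10026.)
g(H, y) = 62/9 + H/9 (g(H, y) = (H + 62)/9 = (62 + H)/9 = 62/9 + H/9)
-31418/g(-64, 81) + s/(-47141) = -31418/(62/9 + (1/9)*(-64)) + (20051/2)/(-47141) = -31418/(62/9 - 64/9) + (20051/2)*(-1/47141) = -31418/(-2/9) - 20051/94282 = -31418*(-9/2) - 20051/94282 = 141381 - 20051/94282 = 13329663391/94282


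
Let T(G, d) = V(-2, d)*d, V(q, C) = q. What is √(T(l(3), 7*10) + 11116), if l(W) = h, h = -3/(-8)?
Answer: 28*√14 ≈ 104.77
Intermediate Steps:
h = 3/8 (h = -3*(-⅛) = 3/8 ≈ 0.37500)
l(W) = 3/8
T(G, d) = -2*d
√(T(l(3), 7*10) + 11116) = √(-14*10 + 11116) = √(-2*70 + 11116) = √(-140 + 11116) = √10976 = 28*√14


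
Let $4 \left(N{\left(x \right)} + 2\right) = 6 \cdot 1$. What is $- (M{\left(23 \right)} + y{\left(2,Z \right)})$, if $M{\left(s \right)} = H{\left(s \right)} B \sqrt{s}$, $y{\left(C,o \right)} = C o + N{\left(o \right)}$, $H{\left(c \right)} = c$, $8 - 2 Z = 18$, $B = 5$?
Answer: $\frac{21}{2} - 115 \sqrt{23} \approx -541.02$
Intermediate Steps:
$Z = -5$ ($Z = 4 - 9 = -5$)
$N{\left(x \right)} = - \frac{1}{2}$ ($N{\left(x \right)} = -2 + \frac{6 \cdot 1}{4} = -2 + \frac{1}{4} \cdot 6 = -2 + \frac{3}{2} = - \frac{1}{2}$)
$y{\left(C,o \right)} = - \frac{1}{2} + C o$ ($y{\left(C,o \right)} = C o - \frac{1}{2} = - \frac{1}{2} + C o$)
$M{\left(s \right)} = 5 s^{\frac{3}{2}}$ ($M{\left(s \right)} = s 5 \sqrt{s} = 5 s^{\frac{3}{2}}$)
$- (M{\left(23 \right)} + y{\left(2,Z \right)}) = - (5 \cdot 23^{\frac{3}{2}} + \left(- \frac{1}{2} + 2 \left(-5\right)\right)) = - (5 \cdot 23 \sqrt{23} - \frac{21}{2}) = - (115 \sqrt{23} - \frac{21}{2}) = - (- \frac{21}{2} + 115 \sqrt{23}) = \frac{21}{2} - 115 \sqrt{23}$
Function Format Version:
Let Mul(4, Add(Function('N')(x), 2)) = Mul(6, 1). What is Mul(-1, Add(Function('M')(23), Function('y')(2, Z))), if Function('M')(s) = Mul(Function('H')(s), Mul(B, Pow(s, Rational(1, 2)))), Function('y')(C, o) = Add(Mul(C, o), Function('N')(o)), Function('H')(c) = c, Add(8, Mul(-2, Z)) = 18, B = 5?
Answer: Add(Rational(21, 2), Mul(-115, Pow(23, Rational(1, 2)))) ≈ -541.02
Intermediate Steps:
Z = -5 (Z = Add(4, Mul(Rational(-1, 2), 18)) = Add(4, -9) = -5)
Function('N')(x) = Rational(-1, 2) (Function('N')(x) = Add(-2, Mul(Rational(1, 4), Mul(6, 1))) = Add(-2, Mul(Rational(1, 4), 6)) = Add(-2, Rational(3, 2)) = Rational(-1, 2))
Function('y')(C, o) = Add(Rational(-1, 2), Mul(C, o)) (Function('y')(C, o) = Add(Mul(C, o), Rational(-1, 2)) = Add(Rational(-1, 2), Mul(C, o)))
Function('M')(s) = Mul(5, Pow(s, Rational(3, 2))) (Function('M')(s) = Mul(s, Mul(5, Pow(s, Rational(1, 2)))) = Mul(5, Pow(s, Rational(3, 2))))
Mul(-1, Add(Function('M')(23), Function('y')(2, Z))) = Mul(-1, Add(Mul(5, Pow(23, Rational(3, 2))), Add(Rational(-1, 2), Mul(2, -5)))) = Mul(-1, Add(Mul(5, Mul(23, Pow(23, Rational(1, 2)))), Add(Rational(-1, 2), -10))) = Mul(-1, Add(Mul(115, Pow(23, Rational(1, 2))), Rational(-21, 2))) = Mul(-1, Add(Rational(-21, 2), Mul(115, Pow(23, Rational(1, 2))))) = Add(Rational(21, 2), Mul(-115, Pow(23, Rational(1, 2))))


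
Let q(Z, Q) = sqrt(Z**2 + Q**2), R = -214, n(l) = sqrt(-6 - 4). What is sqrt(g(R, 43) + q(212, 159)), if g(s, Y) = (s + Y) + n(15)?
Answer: sqrt(94 + I*sqrt(10)) ≈ 9.6967 + 0.1631*I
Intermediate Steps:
n(l) = I*sqrt(10) (n(l) = sqrt(-10) = I*sqrt(10))
q(Z, Q) = sqrt(Q**2 + Z**2)
g(s, Y) = Y + s + I*sqrt(10) (g(s, Y) = (s + Y) + I*sqrt(10) = (Y + s) + I*sqrt(10) = Y + s + I*sqrt(10))
sqrt(g(R, 43) + q(212, 159)) = sqrt((43 - 214 + I*sqrt(10)) + sqrt(159**2 + 212**2)) = sqrt((-171 + I*sqrt(10)) + sqrt(25281 + 44944)) = sqrt((-171 + I*sqrt(10)) + sqrt(70225)) = sqrt((-171 + I*sqrt(10)) + 265) = sqrt(94 + I*sqrt(10))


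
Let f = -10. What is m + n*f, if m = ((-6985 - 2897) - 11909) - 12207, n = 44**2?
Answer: -53358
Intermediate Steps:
n = 1936
m = -33998 (m = (-9882 - 11909) - 12207 = -21791 - 12207 = -33998)
m + n*f = -33998 + 1936*(-10) = -33998 - 19360 = -53358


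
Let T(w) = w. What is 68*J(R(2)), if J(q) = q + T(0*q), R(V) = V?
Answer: 136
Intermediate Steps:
J(q) = q (J(q) = q + 0*q = q + 0 = q)
68*J(R(2)) = 68*2 = 136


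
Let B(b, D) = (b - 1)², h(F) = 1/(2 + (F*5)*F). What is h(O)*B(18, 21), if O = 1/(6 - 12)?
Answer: 10404/77 ≈ 135.12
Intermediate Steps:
O = -⅙ (O = 1/(-6) = -⅙ ≈ -0.16667)
h(F) = 1/(2 + 5*F²) (h(F) = 1/(2 + (5*F)*F) = 1/(2 + 5*F²))
B(b, D) = (-1 + b)²
h(O)*B(18, 21) = (-1 + 18)²/(2 + 5*(-⅙)²) = 17²/(2 + 5*(1/36)) = 289/(2 + 5/36) = 289/(77/36) = (36/77)*289 = 10404/77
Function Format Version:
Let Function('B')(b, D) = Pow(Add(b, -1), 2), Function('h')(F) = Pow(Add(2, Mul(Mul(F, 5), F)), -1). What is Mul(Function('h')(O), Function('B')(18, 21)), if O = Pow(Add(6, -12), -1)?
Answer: Rational(10404, 77) ≈ 135.12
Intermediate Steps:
O = Rational(-1, 6) (O = Pow(-6, -1) = Rational(-1, 6) ≈ -0.16667)
Function('h')(F) = Pow(Add(2, Mul(5, Pow(F, 2))), -1) (Function('h')(F) = Pow(Add(2, Mul(Mul(5, F), F)), -1) = Pow(Add(2, Mul(5, Pow(F, 2))), -1))
Function('B')(b, D) = Pow(Add(-1, b), 2)
Mul(Function('h')(O), Function('B')(18, 21)) = Mul(Pow(Add(2, Mul(5, Pow(Rational(-1, 6), 2))), -1), Pow(Add(-1, 18), 2)) = Mul(Pow(Add(2, Mul(5, Rational(1, 36))), -1), Pow(17, 2)) = Mul(Pow(Add(2, Rational(5, 36)), -1), 289) = Mul(Pow(Rational(77, 36), -1), 289) = Mul(Rational(36, 77), 289) = Rational(10404, 77)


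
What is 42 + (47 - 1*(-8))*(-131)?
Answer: -7163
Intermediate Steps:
42 + (47 - 1*(-8))*(-131) = 42 + (47 + 8)*(-131) = 42 + 55*(-131) = 42 - 7205 = -7163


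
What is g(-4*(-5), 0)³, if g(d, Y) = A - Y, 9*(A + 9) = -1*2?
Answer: -571787/729 ≈ -784.34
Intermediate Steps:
A = -83/9 (A = -9 + (-1*2)/9 = -9 + (⅑)*(-2) = -9 - 2/9 = -83/9 ≈ -9.2222)
g(d, Y) = -83/9 - Y
g(-4*(-5), 0)³ = (-83/9 - 1*0)³ = (-83/9 + 0)³ = (-83/9)³ = -571787/729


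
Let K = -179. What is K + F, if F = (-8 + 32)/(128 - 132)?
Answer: -185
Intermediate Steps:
F = -6 (F = 24/(-4) = 24*(-1/4) = -6)
K + F = -179 - 6 = -185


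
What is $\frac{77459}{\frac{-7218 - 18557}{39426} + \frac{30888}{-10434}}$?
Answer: $- \frac{5310729550626}{247787773} \approx -21433.0$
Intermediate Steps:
$\frac{77459}{\frac{-7218 - 18557}{39426} + \frac{30888}{-10434}} = \frac{77459}{\left(-7218 - 18557\right) \frac{1}{39426} + 30888 \left(- \frac{1}{10434}\right)} = \frac{77459}{\left(-25775\right) \frac{1}{39426} - \frac{5148}{1739}} = \frac{77459}{- \frac{25775}{39426} - \frac{5148}{1739}} = \frac{77459}{- \frac{247787773}{68561814}} = 77459 \left(- \frac{68561814}{247787773}\right) = - \frac{5310729550626}{247787773}$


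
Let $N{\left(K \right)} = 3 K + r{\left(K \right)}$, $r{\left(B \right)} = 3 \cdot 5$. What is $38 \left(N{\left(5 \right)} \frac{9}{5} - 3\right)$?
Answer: $1938$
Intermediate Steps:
$r{\left(B \right)} = 15$
$N{\left(K \right)} = 15 + 3 K$ ($N{\left(K \right)} = 3 K + 15 = 15 + 3 K$)
$38 \left(N{\left(5 \right)} \frac{9}{5} - 3\right) = 38 \left(\left(15 + 3 \cdot 5\right) \frac{9}{5} - 3\right) = 38 \left(\left(15 + 15\right) 9 \cdot \frac{1}{5} - 3\right) = 38 \left(30 \cdot \frac{9}{5} - 3\right) = 38 \left(54 - 3\right) = 38 \cdot 51 = 1938$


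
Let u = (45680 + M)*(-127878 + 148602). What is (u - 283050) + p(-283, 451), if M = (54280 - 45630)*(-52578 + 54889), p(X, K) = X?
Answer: 415222257587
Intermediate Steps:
M = 19990150 (M = 8650*2311 = 19990150)
u = 415222540920 (u = (45680 + 19990150)*(-127878 + 148602) = 20035830*20724 = 415222540920)
(u - 283050) + p(-283, 451) = (415222540920 - 283050) - 283 = 415222257870 - 283 = 415222257587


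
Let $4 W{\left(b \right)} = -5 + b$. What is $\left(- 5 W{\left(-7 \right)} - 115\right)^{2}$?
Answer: $10000$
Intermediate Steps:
$W{\left(b \right)} = - \frac{5}{4} + \frac{b}{4}$ ($W{\left(b \right)} = \frac{-5 + b}{4} = - \frac{5}{4} + \frac{b}{4}$)
$\left(- 5 W{\left(-7 \right)} - 115\right)^{2} = \left(- 5 \left(- \frac{5}{4} + \frac{1}{4} \left(-7\right)\right) - 115\right)^{2} = \left(- 5 \left(- \frac{5}{4} - \frac{7}{4}\right) - 115\right)^{2} = \left(\left(-5\right) \left(-3\right) - 115\right)^{2} = \left(15 - 115\right)^{2} = \left(-100\right)^{2} = 10000$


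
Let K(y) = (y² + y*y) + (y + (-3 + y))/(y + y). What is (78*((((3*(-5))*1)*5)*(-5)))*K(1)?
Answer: 43875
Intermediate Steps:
K(y) = 2*y² + (-3 + 2*y)/(2*y) (K(y) = (y² + y²) + (-3 + 2*y)/((2*y)) = 2*y² + (-3 + 2*y)*(1/(2*y)) = 2*y² + (-3 + 2*y)/(2*y))
(78*((((3*(-5))*1)*5)*(-5)))*K(1) = (78*((((3*(-5))*1)*5)*(-5)))*((-3/2 + 1 + 2*1³)/1) = (78*((-15*1*5)*(-5)))*(1*(-3/2 + 1 + 2*1)) = (78*(-15*5*(-5)))*(1*(-3/2 + 1 + 2)) = (78*(-75*(-5)))*(1*(3/2)) = (78*375)*(3/2) = 29250*(3/2) = 43875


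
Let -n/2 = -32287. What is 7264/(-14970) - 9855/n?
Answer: -308297443/483336390 ≈ -0.63785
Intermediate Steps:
n = 64574 (n = -2*(-32287) = 64574)
7264/(-14970) - 9855/n = 7264/(-14970) - 9855/64574 = 7264*(-1/14970) - 9855*1/64574 = -3632/7485 - 9855/64574 = -308297443/483336390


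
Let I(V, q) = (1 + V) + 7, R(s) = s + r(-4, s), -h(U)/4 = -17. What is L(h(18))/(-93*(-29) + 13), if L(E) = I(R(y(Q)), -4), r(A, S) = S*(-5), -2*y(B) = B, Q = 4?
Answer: 8/1355 ≈ 0.0059041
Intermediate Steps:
y(B) = -B/2
h(U) = 68 (h(U) = -4*(-17) = 68)
r(A, S) = -5*S
R(s) = -4*s (R(s) = s - 5*s = -4*s)
I(V, q) = 8 + V
L(E) = 16 (L(E) = 8 - (-2)*4 = 8 - 4*(-2) = 8 + 8 = 16)
L(h(18))/(-93*(-29) + 13) = 16/(-93*(-29) + 13) = 16/(2697 + 13) = 16/2710 = 16*(1/2710) = 8/1355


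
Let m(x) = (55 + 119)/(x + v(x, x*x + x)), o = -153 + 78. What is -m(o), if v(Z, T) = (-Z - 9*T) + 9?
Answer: 58/16647 ≈ 0.0034841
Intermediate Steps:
v(Z, T) = 9 - Z - 9*T
o = -75
m(x) = 174/(9 - 9*x - 9*x**2) (m(x) = (55 + 119)/(x + (9 - x - 9*(x*x + x))) = 174/(x + (9 - x - 9*(x**2 + x))) = 174/(x + (9 - x - 9*(x + x**2))) = 174/(x + (9 - x + (-9*x - 9*x**2))) = 174/(x + (9 - 10*x - 9*x**2)) = 174/(9 - 9*x - 9*x**2))
-m(o) = -(-58)/(-3 + 3*(-75)*(1 - 75)) = -(-58)/(-3 + 3*(-75)*(-74)) = -(-58)/(-3 + 16650) = -(-58)/16647 = -1*(-58/16647) = 58/16647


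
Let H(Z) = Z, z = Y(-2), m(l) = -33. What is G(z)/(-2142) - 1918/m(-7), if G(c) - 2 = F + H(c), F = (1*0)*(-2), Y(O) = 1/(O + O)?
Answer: 782533/13464 ≈ 58.120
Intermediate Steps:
Y(O) = 1/(2*O)
F = 0 (F = 0*(-2) = 0)
z = -¼ (z = (½)/(-2) = (½)*(-½) = -¼ ≈ -0.25000)
G(c) = 2 + c (G(c) = 2 + (0 + c) = 2 + c)
G(z)/(-2142) - 1918/m(-7) = (2 - ¼)/(-2142) - 1918/(-33) = (7/4)*(-1/2142) - 1918*(-1/33) = -1/1224 + 1918/33 = 782533/13464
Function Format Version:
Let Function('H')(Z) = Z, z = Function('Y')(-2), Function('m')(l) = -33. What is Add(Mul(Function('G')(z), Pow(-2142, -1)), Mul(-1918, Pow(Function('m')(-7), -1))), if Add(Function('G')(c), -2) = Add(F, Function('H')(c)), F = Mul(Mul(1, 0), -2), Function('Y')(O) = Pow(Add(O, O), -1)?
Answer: Rational(782533, 13464) ≈ 58.120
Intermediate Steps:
Function('Y')(O) = Mul(Rational(1, 2), Pow(O, -1)) (Function('Y')(O) = Pow(Mul(2, O), -1) = Mul(Rational(1, 2), Pow(O, -1)))
F = 0 (F = Mul(0, -2) = 0)
z = Rational(-1, 4) (z = Mul(Rational(1, 2), Pow(-2, -1)) = Mul(Rational(1, 2), Rational(-1, 2)) = Rational(-1, 4) ≈ -0.25000)
Function('G')(c) = Add(2, c) (Function('G')(c) = Add(2, Add(0, c)) = Add(2, c))
Add(Mul(Function('G')(z), Pow(-2142, -1)), Mul(-1918, Pow(Function('m')(-7), -1))) = Add(Mul(Add(2, Rational(-1, 4)), Pow(-2142, -1)), Mul(-1918, Pow(-33, -1))) = Add(Mul(Rational(7, 4), Rational(-1, 2142)), Mul(-1918, Rational(-1, 33))) = Add(Rational(-1, 1224), Rational(1918, 33)) = Rational(782533, 13464)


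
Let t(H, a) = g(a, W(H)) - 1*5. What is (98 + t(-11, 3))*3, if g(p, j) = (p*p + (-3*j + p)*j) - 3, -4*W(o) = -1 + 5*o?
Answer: -1341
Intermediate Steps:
W(o) = ¼ - 5*o/4 (W(o) = -(-1 + 5*o)/4 = ¼ - 5*o/4)
g(p, j) = -3 + p² + j*(p - 3*j) (g(p, j) = (p² + (p - 3*j)*j) - 3 = (p² + j*(p - 3*j)) - 3 = -3 + p² + j*(p - 3*j))
t(H, a) = -8 + a² - 3*(¼ - 5*H/4)² + a*(¼ - 5*H/4) (t(H, a) = (-3 + a² - 3*(¼ - 5*H/4)² + (¼ - 5*H/4)*a) - 1*5 = (-3 + a² - 3*(¼ - 5*H/4)² + a*(¼ - 5*H/4)) - 5 = -8 + a² - 3*(¼ - 5*H/4)² + a*(¼ - 5*H/4))
(98 + t(-11, 3))*3 = (98 + (-8 + 3² - 3*(-1 + 5*(-11))²/16 - ¼*3*(-1 + 5*(-11))))*3 = (98 + (-8 + 9 - 3*(-1 - 55)²/16 - ¼*3*(-1 - 55)))*3 = (98 + (-8 + 9 - 3/16*(-56)² - ¼*3*(-56)))*3 = (98 + (-8 + 9 - 3/16*3136 + 42))*3 = (98 + (-8 + 9 - 588 + 42))*3 = (98 - 545)*3 = -447*3 = -1341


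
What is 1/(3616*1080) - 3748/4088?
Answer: -1829623169/1995598080 ≈ -0.91683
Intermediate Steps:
1/(3616*1080) - 3748/4088 = (1/3616)*(1/1080) - 3748*1/4088 = 1/3905280 - 937/1022 = -1829623169/1995598080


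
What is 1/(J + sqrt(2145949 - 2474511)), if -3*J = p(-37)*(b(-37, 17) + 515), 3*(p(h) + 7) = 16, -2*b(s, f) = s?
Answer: 96030/134916313 - 324*I*sqrt(328562)/134916313 ≈ 0.00071177 - 0.0013765*I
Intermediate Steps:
b(s, f) = -s/2
p(h) = -5/3 (p(h) = -7 + (1/3)*16 = -7 + 16/3 = -5/3)
J = 5335/18 (J = -(-5)*(-1/2*(-37) + 515)/9 = -(-5)*(37/2 + 515)/9 = -(-5)*1067/(9*2) = -1/3*(-5335/6) = 5335/18 ≈ 296.39)
1/(J + sqrt(2145949 - 2474511)) = 1/(5335/18 + sqrt(2145949 - 2474511)) = 1/(5335/18 + sqrt(-328562)) = 1/(5335/18 + I*sqrt(328562))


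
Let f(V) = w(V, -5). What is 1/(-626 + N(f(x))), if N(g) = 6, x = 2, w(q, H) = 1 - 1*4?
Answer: -1/620 ≈ -0.0016129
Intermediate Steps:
w(q, H) = -3 (w(q, H) = 1 - 4 = -3)
f(V) = -3
1/(-626 + N(f(x))) = 1/(-626 + 6) = 1/(-620) = -1/620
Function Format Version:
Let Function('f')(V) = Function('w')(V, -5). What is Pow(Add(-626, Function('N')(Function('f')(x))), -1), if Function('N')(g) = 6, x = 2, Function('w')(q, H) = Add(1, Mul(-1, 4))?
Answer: Rational(-1, 620) ≈ -0.0016129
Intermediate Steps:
Function('w')(q, H) = -3 (Function('w')(q, H) = Add(1, -4) = -3)
Function('f')(V) = -3
Pow(Add(-626, Function('N')(Function('f')(x))), -1) = Pow(Add(-626, 6), -1) = Pow(-620, -1) = Rational(-1, 620)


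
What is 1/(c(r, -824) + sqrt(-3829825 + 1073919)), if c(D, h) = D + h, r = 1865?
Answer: 1041/3839587 - I*sqrt(2755906)/3839587 ≈ 0.00027112 - 0.00043236*I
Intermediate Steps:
1/(c(r, -824) + sqrt(-3829825 + 1073919)) = 1/((1865 - 824) + sqrt(-3829825 + 1073919)) = 1/(1041 + sqrt(-2755906)) = 1/(1041 + I*sqrt(2755906))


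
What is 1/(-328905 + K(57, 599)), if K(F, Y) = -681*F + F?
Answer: -1/367665 ≈ -2.7199e-6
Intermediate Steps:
K(F, Y) = -680*F
1/(-328905 + K(57, 599)) = 1/(-328905 - 680*57) = 1/(-328905 - 38760) = 1/(-367665) = -1/367665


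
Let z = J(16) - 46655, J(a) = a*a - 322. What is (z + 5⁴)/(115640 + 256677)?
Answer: -46096/372317 ≈ -0.12381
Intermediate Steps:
J(a) = -322 + a² (J(a) = a² - 322 = -322 + a²)
z = -46721 (z = (-322 + 16²) - 46655 = (-322 + 256) - 46655 = -66 - 46655 = -46721)
(z + 5⁴)/(115640 + 256677) = (-46721 + 5⁴)/(115640 + 256677) = (-46721 + 625)/372317 = -46096*1/372317 = -46096/372317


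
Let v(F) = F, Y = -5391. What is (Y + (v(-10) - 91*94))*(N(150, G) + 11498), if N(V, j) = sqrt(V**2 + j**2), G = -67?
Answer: -160454590 - 13955*sqrt(26989) ≈ -1.6275e+8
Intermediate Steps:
(Y + (v(-10) - 91*94))*(N(150, G) + 11498) = (-5391 + (-10 - 91*94))*(sqrt(150**2 + (-67)**2) + 11498) = (-5391 + (-10 - 8554))*(sqrt(22500 + 4489) + 11498) = (-5391 - 8564)*(sqrt(26989) + 11498) = -13955*(11498 + sqrt(26989)) = -160454590 - 13955*sqrt(26989)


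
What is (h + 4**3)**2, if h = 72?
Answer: 18496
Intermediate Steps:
(h + 4**3)**2 = (72 + 4**3)**2 = (72 + 64)**2 = 136**2 = 18496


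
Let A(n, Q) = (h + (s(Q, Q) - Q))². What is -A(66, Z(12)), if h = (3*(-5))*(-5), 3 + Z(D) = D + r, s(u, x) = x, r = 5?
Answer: -5625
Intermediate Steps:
Z(D) = 2 + D (Z(D) = -3 + (D + 5) = -3 + (5 + D) = 2 + D)
h = 75 (h = -15*(-5) = 75)
A(n, Q) = 5625 (A(n, Q) = (75 + (Q - Q))² = (75 + 0)² = 75² = 5625)
-A(66, Z(12)) = -1*5625 = -5625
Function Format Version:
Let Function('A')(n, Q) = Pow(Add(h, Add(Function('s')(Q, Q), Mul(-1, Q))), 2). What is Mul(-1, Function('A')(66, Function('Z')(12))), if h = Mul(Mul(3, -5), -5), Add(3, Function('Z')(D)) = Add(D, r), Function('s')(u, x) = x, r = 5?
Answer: -5625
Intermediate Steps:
Function('Z')(D) = Add(2, D) (Function('Z')(D) = Add(-3, Add(D, 5)) = Add(-3, Add(5, D)) = Add(2, D))
h = 75 (h = Mul(-15, -5) = 75)
Function('A')(n, Q) = 5625 (Function('A')(n, Q) = Pow(Add(75, Add(Q, Mul(-1, Q))), 2) = Pow(Add(75, 0), 2) = Pow(75, 2) = 5625)
Mul(-1, Function('A')(66, Function('Z')(12))) = Mul(-1, 5625) = -5625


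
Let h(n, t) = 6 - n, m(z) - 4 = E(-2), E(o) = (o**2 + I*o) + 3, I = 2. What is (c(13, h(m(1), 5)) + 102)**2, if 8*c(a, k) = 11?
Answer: 683929/64 ≈ 10686.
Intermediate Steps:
E(o) = 3 + o**2 + 2*o (E(o) = (o**2 + 2*o) + 3 = 3 + o**2 + 2*o)
m(z) = 7 (m(z) = 4 + (3 + (-2)**2 + 2*(-2)) = 4 + (3 + 4 - 4) = 4 + 3 = 7)
c(a, k) = 11/8 (c(a, k) = (1/8)*11 = 11/8)
(c(13, h(m(1), 5)) + 102)**2 = (11/8 + 102)**2 = (827/8)**2 = 683929/64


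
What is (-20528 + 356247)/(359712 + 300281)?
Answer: 335719/659993 ≈ 0.50867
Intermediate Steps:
(-20528 + 356247)/(359712 + 300281) = 335719/659993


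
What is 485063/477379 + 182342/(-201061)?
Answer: 1497287175/13711757017 ≈ 0.10920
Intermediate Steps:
485063/477379 + 182342/(-201061) = 485063*(1/477379) + 182342*(-1/201061) = 485063/477379 - 182342/201061 = 1497287175/13711757017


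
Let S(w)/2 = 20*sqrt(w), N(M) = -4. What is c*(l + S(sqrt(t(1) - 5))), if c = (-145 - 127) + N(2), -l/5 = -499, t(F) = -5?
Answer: -688620 - 11040*10**(1/4)*sqrt(I) ≈ -7.025e+5 - 13882.0*I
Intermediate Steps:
l = 2495 (l = -5*(-499) = 2495)
S(w) = 40*sqrt(w) (S(w) = 2*(20*sqrt(w)) = 40*sqrt(w))
c = -276 (c = (-145 - 127) - 4 = -272 - 4 = -276)
c*(l + S(sqrt(t(1) - 5))) = -276*(2495 + 40*sqrt(sqrt(-5 - 5))) = -276*(2495 + 40*sqrt(sqrt(-10))) = -276*(2495 + 40*sqrt(I*sqrt(10))) = -276*(2495 + 40*(10**(1/4)*sqrt(I))) = -276*(2495 + 40*10**(1/4)*sqrt(I)) = -688620 - 11040*10**(1/4)*sqrt(I)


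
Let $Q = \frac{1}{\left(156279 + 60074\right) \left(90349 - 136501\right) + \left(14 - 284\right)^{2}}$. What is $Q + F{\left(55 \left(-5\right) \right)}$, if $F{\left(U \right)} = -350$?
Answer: $- \frac{3494767764601}{9985050756} \approx -350.0$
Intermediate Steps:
$Q = - \frac{1}{9985050756}$ ($Q = \frac{1}{216353 \left(-46152\right) + \left(-270\right)^{2}} = \frac{1}{-9985123656 + 72900} = \frac{1}{-9985050756} = - \frac{1}{9985050756} \approx -1.0015 \cdot 10^{-10}$)
$Q + F{\left(55 \left(-5\right) \right)} = - \frac{1}{9985050756} - 350 = - \frac{3494767764601}{9985050756}$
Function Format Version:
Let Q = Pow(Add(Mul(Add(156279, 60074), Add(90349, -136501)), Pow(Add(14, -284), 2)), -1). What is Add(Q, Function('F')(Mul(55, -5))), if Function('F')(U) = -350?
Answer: Rational(-3494767764601, 9985050756) ≈ -350.00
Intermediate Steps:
Q = Rational(-1, 9985050756) (Q = Pow(Add(Mul(216353, -46152), Pow(-270, 2)), -1) = Pow(Add(-9985123656, 72900), -1) = Pow(-9985050756, -1) = Rational(-1, 9985050756) ≈ -1.0015e-10)
Add(Q, Function('F')(Mul(55, -5))) = Add(Rational(-1, 9985050756), -350) = Rational(-3494767764601, 9985050756)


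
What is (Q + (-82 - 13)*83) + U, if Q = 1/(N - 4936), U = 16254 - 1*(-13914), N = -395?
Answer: 118790672/5331 ≈ 22283.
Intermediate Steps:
U = 30168 (U = 16254 + 13914 = 30168)
Q = -1/5331 (Q = 1/(-395 - 4936) = 1/(-5331) = -1/5331 ≈ -0.00018758)
(Q + (-82 - 13)*83) + U = (-1/5331 + (-82 - 13)*83) + 30168 = (-1/5331 - 95*83) + 30168 = (-1/5331 - 7885) + 30168 = -42034936/5331 + 30168 = 118790672/5331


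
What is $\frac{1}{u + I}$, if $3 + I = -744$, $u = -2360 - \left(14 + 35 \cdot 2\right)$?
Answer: $- \frac{1}{3191} \approx -0.00031338$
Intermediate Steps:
$u = -2444$ ($u = -2360 - \left(14 + 70\right) = -2360 - 84 = -2444$)
$I = -747$ ($I = -3 - 744 = -747$)
$\frac{1}{u + I} = \frac{1}{-2444 - 747} = \frac{1}{-3191} = - \frac{1}{3191}$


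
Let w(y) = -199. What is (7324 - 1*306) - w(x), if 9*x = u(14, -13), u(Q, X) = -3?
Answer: 7217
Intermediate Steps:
x = -1/3 (x = (1/9)*(-3) = -1/3 ≈ -0.33333)
(7324 - 1*306) - w(x) = (7324 - 1*306) - 1*(-199) = (7324 - 306) + 199 = 7018 + 199 = 7217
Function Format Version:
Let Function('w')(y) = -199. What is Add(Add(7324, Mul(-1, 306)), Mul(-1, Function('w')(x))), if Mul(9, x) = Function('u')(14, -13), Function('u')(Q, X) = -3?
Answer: 7217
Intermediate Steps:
x = Rational(-1, 3) (x = Mul(Rational(1, 9), -3) = Rational(-1, 3) ≈ -0.33333)
Add(Add(7324, Mul(-1, 306)), Mul(-1, Function('w')(x))) = Add(Add(7324, Mul(-1, 306)), Mul(-1, -199)) = Add(Add(7324, -306), 199) = Add(7018, 199) = 7217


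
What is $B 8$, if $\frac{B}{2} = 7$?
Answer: $112$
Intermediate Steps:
$B = 14$ ($B = 2 \cdot 7 = 14$)
$B 8 = 14 \cdot 8 = 112$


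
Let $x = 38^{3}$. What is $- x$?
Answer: $-54872$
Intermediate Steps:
$x = 54872$
$- x = \left(-1\right) 54872 = -54872$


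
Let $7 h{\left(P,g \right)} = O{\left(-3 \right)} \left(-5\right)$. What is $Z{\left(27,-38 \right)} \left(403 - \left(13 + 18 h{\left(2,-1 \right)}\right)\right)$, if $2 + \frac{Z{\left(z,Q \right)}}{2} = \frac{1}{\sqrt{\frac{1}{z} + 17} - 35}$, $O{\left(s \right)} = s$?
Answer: $- \frac{65116200}{45661} - \frac{5904 \sqrt{345}}{45661} \approx -1428.5$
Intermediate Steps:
$h{\left(P,g \right)} = \frac{15}{7}$ ($h{\left(P,g \right)} = \frac{\left(-3\right) \left(-5\right)}{7} = \frac{1}{7} \cdot 15 = \frac{15}{7}$)
$Z{\left(z,Q \right)} = -4 + \frac{2}{-35 + \sqrt{17 + \frac{1}{z}}}$ ($Z{\left(z,Q \right)} = -4 + \frac{2}{\sqrt{\frac{1}{z} + 17} - 35} = -4 + \frac{2}{\sqrt{17 + \frac{1}{z}} - 35} = -4 + \frac{2}{-35 + \sqrt{17 + \frac{1}{z}}}$)
$Z{\left(27,-38 \right)} \left(403 - \left(13 + 18 h{\left(2,-1 \right)}\right)\right) = \frac{2 \left(71 - 2 \sqrt{17 + \frac{1}{27}}\right)}{-35 + \sqrt{17 + \frac{1}{27}}} \left(403 - \frac{361}{7}\right) = \frac{2 \left(71 - 2 \sqrt{\frac{460}{27}}\right)}{-35 + \sqrt{\frac{460}{27}}} \left(403 - \frac{361}{7}\right) = \frac{2 \left(71 - 2 \frac{2 \sqrt{345}}{9}\right)}{-35 + \frac{2 \sqrt{345}}{9}} \cdot \frac{2460}{7} = \frac{2 \left(71 - \frac{4 \sqrt{345}}{9}\right)}{-35 + \frac{2 \sqrt{345}}{9}} \cdot \frac{2460}{7} = \frac{4920 \left(71 - \frac{4 \sqrt{345}}{9}\right)}{7 \left(-35 + \frac{2 \sqrt{345}}{9}\right)}$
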